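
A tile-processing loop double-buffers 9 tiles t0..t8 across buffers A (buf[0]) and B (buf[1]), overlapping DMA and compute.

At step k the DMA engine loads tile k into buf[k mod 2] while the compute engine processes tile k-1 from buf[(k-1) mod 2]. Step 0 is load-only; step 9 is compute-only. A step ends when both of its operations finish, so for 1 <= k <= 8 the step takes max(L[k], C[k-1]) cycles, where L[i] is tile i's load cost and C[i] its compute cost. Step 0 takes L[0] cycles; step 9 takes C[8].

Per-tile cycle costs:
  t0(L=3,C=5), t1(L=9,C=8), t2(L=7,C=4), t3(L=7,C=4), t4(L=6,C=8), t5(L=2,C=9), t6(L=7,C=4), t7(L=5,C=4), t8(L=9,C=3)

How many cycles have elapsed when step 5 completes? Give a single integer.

k=0 load=t0/3c comp=- wait=3 total=3
k=1 load=t1/9c comp=t0/5c wait=9 total=12
k=2 load=t2/7c comp=t1/8c wait=8 total=20
k=3 load=t3/7c comp=t2/4c wait=7 total=27
k=4 load=t4/6c comp=t3/4c wait=6 total=33
k=5 load=t5/2c comp=t4/8c wait=8 total=41
k=6 load=t6/7c comp=t5/9c wait=9 total=50
k=7 load=t7/5c comp=t6/4c wait=5 total=55
k=8 load=t8/9c comp=t7/4c wait=9 total=64
k=9 load=- comp=t8/3c wait=3 total=67

end_cycle[5] = 41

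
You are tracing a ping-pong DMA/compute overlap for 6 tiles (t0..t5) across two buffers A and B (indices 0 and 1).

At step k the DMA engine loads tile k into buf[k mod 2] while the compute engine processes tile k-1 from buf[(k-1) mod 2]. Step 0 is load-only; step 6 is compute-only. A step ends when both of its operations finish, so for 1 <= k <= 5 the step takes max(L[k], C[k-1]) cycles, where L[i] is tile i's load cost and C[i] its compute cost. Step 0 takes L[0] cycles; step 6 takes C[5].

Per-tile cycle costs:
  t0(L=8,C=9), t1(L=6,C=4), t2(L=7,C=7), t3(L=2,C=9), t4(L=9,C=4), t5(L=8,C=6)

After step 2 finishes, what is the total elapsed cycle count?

end_cycle[2] = 24

step 0: L[0]=8 → dur=8, Σ=8 | A=load:t0 B=idle [load-only]
step 1: L[1]=6 C[0]=9 → dur=9, Σ=17 | A=compute:t0 B=load:t1 [compute-bound]
step 2: L[2]=7 C[1]=4 → dur=7, Σ=24 | A=load:t2 B=compute:t1 [load-bound]
step 3: L[3]=2 C[2]=7 → dur=7, Σ=31 | A=compute:t2 B=load:t3 [compute-bound]
step 4: L[4]=9 C[3]=9 → dur=9, Σ=40 | A=load:t4 B=compute:t3 [tied]
step 5: L[5]=8 C[4]=4 → dur=8, Σ=48 | A=compute:t4 B=load:t5 [load-bound]
step 6: C[5]=6 → dur=6, Σ=54 | A=idle B=compute:t5 [compute-only]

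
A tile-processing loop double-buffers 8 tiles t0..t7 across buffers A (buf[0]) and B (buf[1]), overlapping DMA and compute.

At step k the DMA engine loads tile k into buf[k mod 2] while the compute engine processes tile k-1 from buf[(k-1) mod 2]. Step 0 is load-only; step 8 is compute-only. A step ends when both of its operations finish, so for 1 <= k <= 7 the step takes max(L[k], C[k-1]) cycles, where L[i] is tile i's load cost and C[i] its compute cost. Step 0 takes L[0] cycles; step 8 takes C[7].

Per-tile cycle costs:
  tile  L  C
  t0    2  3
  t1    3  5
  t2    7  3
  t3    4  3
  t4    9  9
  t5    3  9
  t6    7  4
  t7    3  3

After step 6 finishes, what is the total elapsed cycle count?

end_cycle[6] = 43

step 0: L[0]=2 → dur=2, Σ=2 | A=load:t0 B=idle [load-only]
step 1: L[1]=3 C[0]=3 → dur=3, Σ=5 | A=compute:t0 B=load:t1 [tied]
step 2: L[2]=7 C[1]=5 → dur=7, Σ=12 | A=load:t2 B=compute:t1 [load-bound]
step 3: L[3]=4 C[2]=3 → dur=4, Σ=16 | A=compute:t2 B=load:t3 [load-bound]
step 4: L[4]=9 C[3]=3 → dur=9, Σ=25 | A=load:t4 B=compute:t3 [load-bound]
step 5: L[5]=3 C[4]=9 → dur=9, Σ=34 | A=compute:t4 B=load:t5 [compute-bound]
step 6: L[6]=7 C[5]=9 → dur=9, Σ=43 | A=load:t6 B=compute:t5 [compute-bound]
step 7: L[7]=3 C[6]=4 → dur=4, Σ=47 | A=compute:t6 B=load:t7 [compute-bound]
step 8: C[7]=3 → dur=3, Σ=50 | A=idle B=compute:t7 [compute-only]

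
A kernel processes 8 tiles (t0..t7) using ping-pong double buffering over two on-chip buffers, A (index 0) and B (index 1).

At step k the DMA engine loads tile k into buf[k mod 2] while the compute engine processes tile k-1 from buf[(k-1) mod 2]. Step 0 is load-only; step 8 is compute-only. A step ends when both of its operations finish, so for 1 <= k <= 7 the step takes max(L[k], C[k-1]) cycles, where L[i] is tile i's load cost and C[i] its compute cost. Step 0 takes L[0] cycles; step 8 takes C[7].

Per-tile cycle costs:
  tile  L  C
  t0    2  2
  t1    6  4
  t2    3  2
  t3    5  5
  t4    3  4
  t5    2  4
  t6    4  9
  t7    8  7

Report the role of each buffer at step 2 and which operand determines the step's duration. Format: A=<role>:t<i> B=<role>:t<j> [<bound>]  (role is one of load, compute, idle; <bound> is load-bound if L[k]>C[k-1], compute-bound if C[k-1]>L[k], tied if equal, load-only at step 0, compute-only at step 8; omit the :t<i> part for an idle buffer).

step 0: L[0]=2 → dur=2, Σ=2 | A=load:t0 B=idle [load-only]
step 1: L[1]=6 C[0]=2 → dur=6, Σ=8 | A=compute:t0 B=load:t1 [load-bound]
step 2: L[2]=3 C[1]=4 → dur=4, Σ=12 | A=load:t2 B=compute:t1 [compute-bound]
step 3: L[3]=5 C[2]=2 → dur=5, Σ=17 | A=compute:t2 B=load:t3 [load-bound]
step 4: L[4]=3 C[3]=5 → dur=5, Σ=22 | A=load:t4 B=compute:t3 [compute-bound]
step 5: L[5]=2 C[4]=4 → dur=4, Σ=26 | A=compute:t4 B=load:t5 [compute-bound]
step 6: L[6]=4 C[5]=4 → dur=4, Σ=30 | A=load:t6 B=compute:t5 [tied]
step 7: L[7]=8 C[6]=9 → dur=9, Σ=39 | A=compute:t6 B=load:t7 [compute-bound]
step 8: C[7]=7 → dur=7, Σ=46 | A=idle B=compute:t7 [compute-only]

step 2: A=load:t2 B=compute:t1 [compute-bound]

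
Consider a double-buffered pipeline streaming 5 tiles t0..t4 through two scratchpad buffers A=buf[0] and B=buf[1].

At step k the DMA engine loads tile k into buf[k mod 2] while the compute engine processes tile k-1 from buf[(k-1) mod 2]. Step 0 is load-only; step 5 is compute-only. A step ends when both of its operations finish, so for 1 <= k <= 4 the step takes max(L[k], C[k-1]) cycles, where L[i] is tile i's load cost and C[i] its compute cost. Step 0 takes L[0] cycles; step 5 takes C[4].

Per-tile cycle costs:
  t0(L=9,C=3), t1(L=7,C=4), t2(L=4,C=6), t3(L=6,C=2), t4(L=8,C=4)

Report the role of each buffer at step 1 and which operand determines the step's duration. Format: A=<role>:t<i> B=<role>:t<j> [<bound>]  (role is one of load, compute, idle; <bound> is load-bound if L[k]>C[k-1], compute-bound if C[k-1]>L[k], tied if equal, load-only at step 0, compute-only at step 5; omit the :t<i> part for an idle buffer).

[0] DMA t0→A (9c) ∥ CU idle ⇒ 9c, clock 9
[1] DMA t1→B (7c) ∥ CU A:t0 (3c) ⇒ 7c, clock 16
[2] DMA t2→A (4c) ∥ CU B:t1 (4c) ⇒ 4c, clock 20
[3] DMA t3→B (6c) ∥ CU A:t2 (6c) ⇒ 6c, clock 26
[4] DMA t4→A (8c) ∥ CU B:t3 (2c) ⇒ 8c, clock 34
[5] DMA idle ∥ CU A:t4 (4c) ⇒ 4c, clock 38

step 1: A=compute:t0 B=load:t1 [load-bound]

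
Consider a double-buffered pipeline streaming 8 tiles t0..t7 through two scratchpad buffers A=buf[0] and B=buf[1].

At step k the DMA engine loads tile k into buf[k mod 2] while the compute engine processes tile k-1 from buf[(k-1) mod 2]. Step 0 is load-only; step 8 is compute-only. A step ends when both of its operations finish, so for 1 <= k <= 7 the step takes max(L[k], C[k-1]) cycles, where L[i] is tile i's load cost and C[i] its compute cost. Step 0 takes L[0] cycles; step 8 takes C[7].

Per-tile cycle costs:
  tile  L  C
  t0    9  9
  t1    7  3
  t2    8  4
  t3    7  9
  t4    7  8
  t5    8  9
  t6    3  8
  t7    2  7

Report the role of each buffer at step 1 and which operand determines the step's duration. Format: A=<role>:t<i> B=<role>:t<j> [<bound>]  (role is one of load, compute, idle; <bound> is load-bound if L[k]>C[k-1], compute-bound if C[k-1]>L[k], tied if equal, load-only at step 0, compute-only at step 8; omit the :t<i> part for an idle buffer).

step 1: A=compute:t0 B=load:t1 [compute-bound]

k=0 load=t0/9c comp=- wait=9 total=9
k=1 load=t1/7c comp=t0/9c wait=9 total=18
k=2 load=t2/8c comp=t1/3c wait=8 total=26
k=3 load=t3/7c comp=t2/4c wait=7 total=33
k=4 load=t4/7c comp=t3/9c wait=9 total=42
k=5 load=t5/8c comp=t4/8c wait=8 total=50
k=6 load=t6/3c comp=t5/9c wait=9 total=59
k=7 load=t7/2c comp=t6/8c wait=8 total=67
k=8 load=- comp=t7/7c wait=7 total=74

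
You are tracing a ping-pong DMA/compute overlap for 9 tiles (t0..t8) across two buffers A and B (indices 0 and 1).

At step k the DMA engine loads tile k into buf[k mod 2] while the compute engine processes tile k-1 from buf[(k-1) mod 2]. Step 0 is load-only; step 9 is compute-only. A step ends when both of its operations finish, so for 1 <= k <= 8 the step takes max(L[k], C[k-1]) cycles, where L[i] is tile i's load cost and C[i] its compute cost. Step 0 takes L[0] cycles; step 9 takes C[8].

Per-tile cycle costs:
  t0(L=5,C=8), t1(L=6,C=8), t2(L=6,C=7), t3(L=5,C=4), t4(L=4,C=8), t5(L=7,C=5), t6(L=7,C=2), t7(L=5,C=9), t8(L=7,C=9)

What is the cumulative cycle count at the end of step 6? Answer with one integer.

end_cycle[6] = 47

  0. 5=5c; end=5; A:t0 B:-
  1. max(6,8)=8c; end=13; A:t0 B:t1
  2. max(6,8)=8c; end=21; A:t2 B:t1
  3. max(5,7)=7c; end=28; A:t2 B:t3
  4. max(4,4)=4c; end=32; A:t4 B:t3
  5. max(7,8)=8c; end=40; A:t4 B:t5
  6. max(7,5)=7c; end=47; A:t6 B:t5
  7. max(5,2)=5c; end=52; A:t6 B:t7
  8. max(7,9)=9c; end=61; A:t8 B:t7
  9. 9=9c; end=70; A:t8 B:t7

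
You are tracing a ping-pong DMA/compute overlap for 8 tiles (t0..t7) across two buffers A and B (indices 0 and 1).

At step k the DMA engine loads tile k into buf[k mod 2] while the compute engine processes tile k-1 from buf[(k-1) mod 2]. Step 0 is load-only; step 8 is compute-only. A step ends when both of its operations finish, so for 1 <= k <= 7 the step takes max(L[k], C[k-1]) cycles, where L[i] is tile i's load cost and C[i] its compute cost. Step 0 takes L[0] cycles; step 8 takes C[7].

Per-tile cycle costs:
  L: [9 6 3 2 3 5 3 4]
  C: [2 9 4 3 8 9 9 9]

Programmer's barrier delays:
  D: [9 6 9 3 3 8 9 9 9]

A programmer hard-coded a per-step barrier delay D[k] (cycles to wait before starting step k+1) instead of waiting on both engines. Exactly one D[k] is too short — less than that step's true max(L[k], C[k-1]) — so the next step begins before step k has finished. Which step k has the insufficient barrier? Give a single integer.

step 0: need L[0]=9 = 9; D[0]=9 ok
step 1: need max(L[1]=6,C[0]=2) = 6; D[1]=6 ok
step 2: need max(L[2]=3,C[1]=9) = 9; D[2]=9 ok
step 3: need max(L[3]=2,C[2]=4) = 4; D[3]=3 SHORT
step 4: need max(L[4]=3,C[3]=3) = 3; D[4]=3 ok
step 5: need max(L[5]=5,C[4]=8) = 8; D[5]=8 ok
step 6: need max(L[6]=3,C[5]=9) = 9; D[6]=9 ok
step 7: need max(L[7]=4,C[6]=9) = 9; D[7]=9 ok
step 8: need C[7]=9 = 9; D[8]=9 ok

hazard at step 3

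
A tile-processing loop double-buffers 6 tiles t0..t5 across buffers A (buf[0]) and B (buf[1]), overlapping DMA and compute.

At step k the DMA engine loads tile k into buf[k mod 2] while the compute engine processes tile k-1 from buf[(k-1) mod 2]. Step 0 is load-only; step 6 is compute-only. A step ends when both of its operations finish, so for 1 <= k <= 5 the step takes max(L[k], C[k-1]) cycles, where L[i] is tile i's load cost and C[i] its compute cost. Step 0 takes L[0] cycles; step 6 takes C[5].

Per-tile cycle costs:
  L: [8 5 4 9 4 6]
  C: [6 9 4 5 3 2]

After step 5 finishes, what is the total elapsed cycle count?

end_cycle[5] = 43

  0. 8=8c; end=8; A:t0 B:-
  1. max(5,6)=6c; end=14; A:t0 B:t1
  2. max(4,9)=9c; end=23; A:t2 B:t1
  3. max(9,4)=9c; end=32; A:t2 B:t3
  4. max(4,5)=5c; end=37; A:t4 B:t3
  5. max(6,3)=6c; end=43; A:t4 B:t5
  6. 2=2c; end=45; A:t4 B:t5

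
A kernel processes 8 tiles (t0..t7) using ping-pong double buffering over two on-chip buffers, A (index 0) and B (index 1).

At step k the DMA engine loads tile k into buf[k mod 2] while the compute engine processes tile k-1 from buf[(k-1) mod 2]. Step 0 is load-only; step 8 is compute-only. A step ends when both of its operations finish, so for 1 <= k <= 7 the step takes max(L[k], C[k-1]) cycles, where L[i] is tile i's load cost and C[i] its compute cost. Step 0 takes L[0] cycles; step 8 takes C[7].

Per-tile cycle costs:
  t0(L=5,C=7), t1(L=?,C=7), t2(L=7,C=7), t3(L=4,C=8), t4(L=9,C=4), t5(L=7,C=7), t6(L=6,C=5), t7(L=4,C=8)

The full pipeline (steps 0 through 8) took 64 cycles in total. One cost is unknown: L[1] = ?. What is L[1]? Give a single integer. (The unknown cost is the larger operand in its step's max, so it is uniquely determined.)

L[1] = 9

step 0 | dur = L[0]=5 = 5
step 1 | dur = max(L[1]=?, C[0]=7) = L[1]  (unknown; binding)
step 2 | dur = max(L[2]=7, C[1]=7) = 7
step 3 | dur = max(L[3]=4, C[2]=7) = 7
step 4 | dur = max(L[4]=9, C[3]=8) = 9
step 5 | dur = max(L[5]=7, C[4]=4) = 7
step 6 | dur = max(L[6]=6, C[5]=7) = 7
step 7 | dur = max(L[7]=4, C[6]=5) = 5
step 8 | dur = C[7]=8 = 8
sum of known step durations = 55
dur[1] = total - known = 64 - 55 = 9
L[1] is the binding max in step 1, so L[1] = dur[1] = 9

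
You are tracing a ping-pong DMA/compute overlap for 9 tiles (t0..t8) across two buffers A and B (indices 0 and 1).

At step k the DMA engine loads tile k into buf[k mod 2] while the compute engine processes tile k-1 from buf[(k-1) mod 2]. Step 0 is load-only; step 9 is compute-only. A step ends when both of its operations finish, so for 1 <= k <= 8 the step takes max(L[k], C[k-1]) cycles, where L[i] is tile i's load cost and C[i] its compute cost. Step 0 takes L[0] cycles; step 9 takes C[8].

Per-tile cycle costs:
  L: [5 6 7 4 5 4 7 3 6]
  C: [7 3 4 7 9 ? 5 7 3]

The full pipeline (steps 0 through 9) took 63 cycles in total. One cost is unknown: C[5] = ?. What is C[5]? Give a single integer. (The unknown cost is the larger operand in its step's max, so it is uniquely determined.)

C[5] = 9

step 0: dur = L[0]=5 = 5
step 1: dur = max(L[1]=6, C[0]=7) = 7
step 2: dur = max(L[2]=7, C[1]=3) = 7
step 3: dur = max(L[3]=4, C[2]=4) = 4
step 4: dur = max(L[4]=5, C[3]=7) = 7
step 5: dur = max(L[5]=4, C[4]=9) = 9
step 6: dur = max(L[6]=7, C[5]=?) = C[5]  (unknown; binding)
step 7: dur = max(L[7]=3, C[6]=5) = 5
step 8: dur = max(L[8]=6, C[7]=7) = 7
step 9: dur = C[8]=3 = 3
sum of known step durations = 54
dur[6] = total - known = 63 - 54 = 9
C[5] is the binding max in step 6, so C[5] = dur[6] = 9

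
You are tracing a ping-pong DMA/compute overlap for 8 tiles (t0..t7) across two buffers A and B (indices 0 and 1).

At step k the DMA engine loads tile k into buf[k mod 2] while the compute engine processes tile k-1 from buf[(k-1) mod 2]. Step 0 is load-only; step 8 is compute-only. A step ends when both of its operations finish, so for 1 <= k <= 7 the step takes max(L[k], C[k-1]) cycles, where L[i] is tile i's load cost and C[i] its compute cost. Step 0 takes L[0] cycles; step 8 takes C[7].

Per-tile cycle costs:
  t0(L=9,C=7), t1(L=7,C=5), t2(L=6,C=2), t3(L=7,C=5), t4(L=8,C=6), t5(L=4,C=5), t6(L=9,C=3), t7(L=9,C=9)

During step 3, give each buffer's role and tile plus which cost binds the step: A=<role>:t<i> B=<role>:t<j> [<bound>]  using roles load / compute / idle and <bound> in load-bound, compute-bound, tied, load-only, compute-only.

step 0: L[0]=9 → dur=9, Σ=9 | A=load:t0 B=idle [load-only]
step 1: L[1]=7 C[0]=7 → dur=7, Σ=16 | A=compute:t0 B=load:t1 [tied]
step 2: L[2]=6 C[1]=5 → dur=6, Σ=22 | A=load:t2 B=compute:t1 [load-bound]
step 3: L[3]=7 C[2]=2 → dur=7, Σ=29 | A=compute:t2 B=load:t3 [load-bound]
step 4: L[4]=8 C[3]=5 → dur=8, Σ=37 | A=load:t4 B=compute:t3 [load-bound]
step 5: L[5]=4 C[4]=6 → dur=6, Σ=43 | A=compute:t4 B=load:t5 [compute-bound]
step 6: L[6]=9 C[5]=5 → dur=9, Σ=52 | A=load:t6 B=compute:t5 [load-bound]
step 7: L[7]=9 C[6]=3 → dur=9, Σ=61 | A=compute:t6 B=load:t7 [load-bound]
step 8: C[7]=9 → dur=9, Σ=70 | A=idle B=compute:t7 [compute-only]

step 3: A=compute:t2 B=load:t3 [load-bound]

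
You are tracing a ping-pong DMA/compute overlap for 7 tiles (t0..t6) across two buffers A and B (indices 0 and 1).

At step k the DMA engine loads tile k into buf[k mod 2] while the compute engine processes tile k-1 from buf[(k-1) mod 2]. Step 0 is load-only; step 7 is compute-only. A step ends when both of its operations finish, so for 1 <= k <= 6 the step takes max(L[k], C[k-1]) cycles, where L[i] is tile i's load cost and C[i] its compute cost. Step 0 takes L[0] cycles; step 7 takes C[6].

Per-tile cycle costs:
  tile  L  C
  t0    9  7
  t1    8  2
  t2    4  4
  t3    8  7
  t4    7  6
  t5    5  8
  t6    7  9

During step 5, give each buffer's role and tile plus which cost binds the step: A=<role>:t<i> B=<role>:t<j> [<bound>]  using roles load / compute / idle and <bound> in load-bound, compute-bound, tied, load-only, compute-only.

step 0: L[0]=9 → dur=9, Σ=9 | A=load:t0 B=idle [load-only]
step 1: L[1]=8 C[0]=7 → dur=8, Σ=17 | A=compute:t0 B=load:t1 [load-bound]
step 2: L[2]=4 C[1]=2 → dur=4, Σ=21 | A=load:t2 B=compute:t1 [load-bound]
step 3: L[3]=8 C[2]=4 → dur=8, Σ=29 | A=compute:t2 B=load:t3 [load-bound]
step 4: L[4]=7 C[3]=7 → dur=7, Σ=36 | A=load:t4 B=compute:t3 [tied]
step 5: L[5]=5 C[4]=6 → dur=6, Σ=42 | A=compute:t4 B=load:t5 [compute-bound]
step 6: L[6]=7 C[5]=8 → dur=8, Σ=50 | A=load:t6 B=compute:t5 [compute-bound]
step 7: C[6]=9 → dur=9, Σ=59 | A=compute:t6 B=idle [compute-only]

step 5: A=compute:t4 B=load:t5 [compute-bound]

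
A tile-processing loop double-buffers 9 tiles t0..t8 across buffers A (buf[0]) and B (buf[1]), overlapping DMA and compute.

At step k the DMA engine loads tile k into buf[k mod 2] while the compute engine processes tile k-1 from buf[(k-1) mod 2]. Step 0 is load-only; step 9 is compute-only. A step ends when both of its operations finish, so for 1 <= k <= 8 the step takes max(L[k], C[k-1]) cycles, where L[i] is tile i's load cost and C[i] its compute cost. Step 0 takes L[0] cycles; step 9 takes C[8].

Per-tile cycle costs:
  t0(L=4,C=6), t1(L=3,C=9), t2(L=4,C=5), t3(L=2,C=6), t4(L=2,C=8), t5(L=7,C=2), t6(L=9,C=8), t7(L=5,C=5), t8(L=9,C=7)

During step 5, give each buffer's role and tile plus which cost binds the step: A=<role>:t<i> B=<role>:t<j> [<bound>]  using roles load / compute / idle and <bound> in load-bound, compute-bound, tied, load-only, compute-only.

step 5: A=compute:t4 B=load:t5 [compute-bound]

[0] DMA t0→A (4c) ∥ CU idle ⇒ 4c, clock 4
[1] DMA t1→B (3c) ∥ CU A:t0 (6c) ⇒ 6c, clock 10
[2] DMA t2→A (4c) ∥ CU B:t1 (9c) ⇒ 9c, clock 19
[3] DMA t3→B (2c) ∥ CU A:t2 (5c) ⇒ 5c, clock 24
[4] DMA t4→A (2c) ∥ CU B:t3 (6c) ⇒ 6c, clock 30
[5] DMA t5→B (7c) ∥ CU A:t4 (8c) ⇒ 8c, clock 38
[6] DMA t6→A (9c) ∥ CU B:t5 (2c) ⇒ 9c, clock 47
[7] DMA t7→B (5c) ∥ CU A:t6 (8c) ⇒ 8c, clock 55
[8] DMA t8→A (9c) ∥ CU B:t7 (5c) ⇒ 9c, clock 64
[9] DMA idle ∥ CU A:t8 (7c) ⇒ 7c, clock 71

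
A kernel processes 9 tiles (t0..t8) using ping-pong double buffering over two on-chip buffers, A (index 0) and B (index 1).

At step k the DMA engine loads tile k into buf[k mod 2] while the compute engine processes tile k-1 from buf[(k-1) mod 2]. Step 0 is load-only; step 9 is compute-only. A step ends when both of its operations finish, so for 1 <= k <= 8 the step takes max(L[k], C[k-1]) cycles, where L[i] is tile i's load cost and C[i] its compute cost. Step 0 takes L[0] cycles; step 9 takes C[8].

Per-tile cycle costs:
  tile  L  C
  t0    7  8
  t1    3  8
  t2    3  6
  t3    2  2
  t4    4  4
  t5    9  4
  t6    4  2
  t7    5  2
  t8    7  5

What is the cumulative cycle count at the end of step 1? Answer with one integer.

end_cycle[1] = 15

  0. 7=7c; end=7; A:t0 B:-
  1. max(3,8)=8c; end=15; A:t0 B:t1
  2. max(3,8)=8c; end=23; A:t2 B:t1
  3. max(2,6)=6c; end=29; A:t2 B:t3
  4. max(4,2)=4c; end=33; A:t4 B:t3
  5. max(9,4)=9c; end=42; A:t4 B:t5
  6. max(4,4)=4c; end=46; A:t6 B:t5
  7. max(5,2)=5c; end=51; A:t6 B:t7
  8. max(7,2)=7c; end=58; A:t8 B:t7
  9. 5=5c; end=63; A:t8 B:t7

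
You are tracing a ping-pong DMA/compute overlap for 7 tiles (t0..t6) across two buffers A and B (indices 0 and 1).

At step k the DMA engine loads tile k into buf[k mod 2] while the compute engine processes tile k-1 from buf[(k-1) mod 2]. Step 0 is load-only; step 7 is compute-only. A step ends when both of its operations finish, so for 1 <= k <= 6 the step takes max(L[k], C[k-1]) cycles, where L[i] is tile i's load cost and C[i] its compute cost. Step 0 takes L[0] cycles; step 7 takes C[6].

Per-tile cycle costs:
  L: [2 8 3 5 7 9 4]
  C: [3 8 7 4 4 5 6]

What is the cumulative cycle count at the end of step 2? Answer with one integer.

end_cycle[2] = 18

  0. 2=2c; end=2; A:t0 B:-
  1. max(8,3)=8c; end=10; A:t0 B:t1
  2. max(3,8)=8c; end=18; A:t2 B:t1
  3. max(5,7)=7c; end=25; A:t2 B:t3
  4. max(7,4)=7c; end=32; A:t4 B:t3
  5. max(9,4)=9c; end=41; A:t4 B:t5
  6. max(4,5)=5c; end=46; A:t6 B:t5
  7. 6=6c; end=52; A:t6 B:t5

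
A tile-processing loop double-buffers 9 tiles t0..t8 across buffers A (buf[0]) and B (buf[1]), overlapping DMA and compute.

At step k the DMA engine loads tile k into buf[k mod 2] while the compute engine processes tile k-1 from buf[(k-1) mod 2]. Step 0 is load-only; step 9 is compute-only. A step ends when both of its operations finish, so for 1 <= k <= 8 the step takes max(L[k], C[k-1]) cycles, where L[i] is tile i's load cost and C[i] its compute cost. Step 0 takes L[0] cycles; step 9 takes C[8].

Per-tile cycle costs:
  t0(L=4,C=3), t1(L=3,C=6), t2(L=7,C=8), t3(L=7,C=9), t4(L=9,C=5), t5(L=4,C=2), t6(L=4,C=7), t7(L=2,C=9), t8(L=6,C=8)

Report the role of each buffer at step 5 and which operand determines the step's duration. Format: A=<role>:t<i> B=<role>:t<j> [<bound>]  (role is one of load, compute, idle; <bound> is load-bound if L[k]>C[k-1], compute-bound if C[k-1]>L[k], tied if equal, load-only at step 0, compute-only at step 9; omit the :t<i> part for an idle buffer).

step 5: A=compute:t4 B=load:t5 [compute-bound]

[0] DMA t0→A (4c) ∥ CU idle ⇒ 4c, clock 4
[1] DMA t1→B (3c) ∥ CU A:t0 (3c) ⇒ 3c, clock 7
[2] DMA t2→A (7c) ∥ CU B:t1 (6c) ⇒ 7c, clock 14
[3] DMA t3→B (7c) ∥ CU A:t2 (8c) ⇒ 8c, clock 22
[4] DMA t4→A (9c) ∥ CU B:t3 (9c) ⇒ 9c, clock 31
[5] DMA t5→B (4c) ∥ CU A:t4 (5c) ⇒ 5c, clock 36
[6] DMA t6→A (4c) ∥ CU B:t5 (2c) ⇒ 4c, clock 40
[7] DMA t7→B (2c) ∥ CU A:t6 (7c) ⇒ 7c, clock 47
[8] DMA t8→A (6c) ∥ CU B:t7 (9c) ⇒ 9c, clock 56
[9] DMA idle ∥ CU A:t8 (8c) ⇒ 8c, clock 64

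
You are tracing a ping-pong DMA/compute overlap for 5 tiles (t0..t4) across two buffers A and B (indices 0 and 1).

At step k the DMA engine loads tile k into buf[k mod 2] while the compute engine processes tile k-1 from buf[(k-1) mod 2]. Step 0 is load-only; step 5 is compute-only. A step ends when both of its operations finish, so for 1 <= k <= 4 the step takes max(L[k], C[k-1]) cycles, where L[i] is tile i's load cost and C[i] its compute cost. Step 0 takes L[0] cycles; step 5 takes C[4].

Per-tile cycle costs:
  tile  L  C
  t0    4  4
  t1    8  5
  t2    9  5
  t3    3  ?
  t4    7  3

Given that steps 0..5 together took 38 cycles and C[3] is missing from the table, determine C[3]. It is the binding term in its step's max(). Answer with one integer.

step 0 = dur = L[0]=4 = 4
step 1 = dur = max(L[1]=8, C[0]=4) = 8
step 2 = dur = max(L[2]=9, C[1]=5) = 9
step 3 = dur = max(L[3]=3, C[2]=5) = 5
step 4 = dur = max(L[4]=7, C[3]=?) = C[3]  (unknown; binding)
step 5 = dur = C[4]=3 = 3
sum of known step durations = 29
dur[4] = total - known = 38 - 29 = 9
C[3] is the binding max in step 4, so C[3] = dur[4] = 9

C[3] = 9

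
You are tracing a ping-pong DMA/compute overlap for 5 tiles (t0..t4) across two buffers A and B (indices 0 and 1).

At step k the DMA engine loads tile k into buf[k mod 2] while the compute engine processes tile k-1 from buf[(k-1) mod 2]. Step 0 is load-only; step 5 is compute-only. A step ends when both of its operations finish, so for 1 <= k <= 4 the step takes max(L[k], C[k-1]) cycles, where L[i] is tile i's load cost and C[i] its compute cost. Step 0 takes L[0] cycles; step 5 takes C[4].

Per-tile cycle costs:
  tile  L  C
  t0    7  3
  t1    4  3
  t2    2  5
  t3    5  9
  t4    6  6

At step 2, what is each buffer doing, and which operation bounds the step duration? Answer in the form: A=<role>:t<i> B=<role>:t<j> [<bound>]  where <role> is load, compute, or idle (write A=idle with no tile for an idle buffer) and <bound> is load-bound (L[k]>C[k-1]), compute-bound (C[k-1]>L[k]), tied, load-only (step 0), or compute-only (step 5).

  0. 7=7c; end=7; A:t0 B:-
  1. max(4,3)=4c; end=11; A:t0 B:t1
  2. max(2,3)=3c; end=14; A:t2 B:t1
  3. max(5,5)=5c; end=19; A:t2 B:t3
  4. max(6,9)=9c; end=28; A:t4 B:t3
  5. 6=6c; end=34; A:t4 B:t3

step 2: A=load:t2 B=compute:t1 [compute-bound]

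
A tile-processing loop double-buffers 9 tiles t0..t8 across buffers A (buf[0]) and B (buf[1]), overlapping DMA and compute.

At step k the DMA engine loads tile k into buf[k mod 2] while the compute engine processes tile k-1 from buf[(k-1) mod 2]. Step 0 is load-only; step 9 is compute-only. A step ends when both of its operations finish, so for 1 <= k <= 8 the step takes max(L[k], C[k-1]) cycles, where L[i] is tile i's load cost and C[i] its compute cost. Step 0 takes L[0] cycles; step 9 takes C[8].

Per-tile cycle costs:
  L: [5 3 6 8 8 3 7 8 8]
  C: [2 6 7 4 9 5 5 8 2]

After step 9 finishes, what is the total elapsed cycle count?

end_cycle[9] = 64

  0. 5=5c; end=5; A:t0 B:-
  1. max(3,2)=3c; end=8; A:t0 B:t1
  2. max(6,6)=6c; end=14; A:t2 B:t1
  3. max(8,7)=8c; end=22; A:t2 B:t3
  4. max(8,4)=8c; end=30; A:t4 B:t3
  5. max(3,9)=9c; end=39; A:t4 B:t5
  6. max(7,5)=7c; end=46; A:t6 B:t5
  7. max(8,5)=8c; end=54; A:t6 B:t7
  8. max(8,8)=8c; end=62; A:t8 B:t7
  9. 2=2c; end=64; A:t8 B:t7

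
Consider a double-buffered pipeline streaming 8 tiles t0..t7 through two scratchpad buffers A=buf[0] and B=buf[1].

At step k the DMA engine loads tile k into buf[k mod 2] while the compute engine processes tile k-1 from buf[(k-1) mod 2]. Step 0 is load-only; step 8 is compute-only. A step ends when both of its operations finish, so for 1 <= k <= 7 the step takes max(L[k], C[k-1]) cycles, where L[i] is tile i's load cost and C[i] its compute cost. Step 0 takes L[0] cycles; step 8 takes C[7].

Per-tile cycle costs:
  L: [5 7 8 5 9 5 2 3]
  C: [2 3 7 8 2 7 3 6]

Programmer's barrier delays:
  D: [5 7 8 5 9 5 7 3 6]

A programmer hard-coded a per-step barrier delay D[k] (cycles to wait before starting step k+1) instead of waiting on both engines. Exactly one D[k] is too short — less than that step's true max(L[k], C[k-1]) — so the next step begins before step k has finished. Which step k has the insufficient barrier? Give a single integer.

hazard at step 3

step 0: need L[0]=5 = 5; D[0]=5 ok
step 1: need max(L[1]=7,C[0]=2) = 7; D[1]=7 ok
step 2: need max(L[2]=8,C[1]=3) = 8; D[2]=8 ok
step 3: need max(L[3]=5,C[2]=7) = 7; D[3]=5 SHORT
step 4: need max(L[4]=9,C[3]=8) = 9; D[4]=9 ok
step 5: need max(L[5]=5,C[4]=2) = 5; D[5]=5 ok
step 6: need max(L[6]=2,C[5]=7) = 7; D[6]=7 ok
step 7: need max(L[7]=3,C[6]=3) = 3; D[7]=3 ok
step 8: need C[7]=6 = 6; D[8]=6 ok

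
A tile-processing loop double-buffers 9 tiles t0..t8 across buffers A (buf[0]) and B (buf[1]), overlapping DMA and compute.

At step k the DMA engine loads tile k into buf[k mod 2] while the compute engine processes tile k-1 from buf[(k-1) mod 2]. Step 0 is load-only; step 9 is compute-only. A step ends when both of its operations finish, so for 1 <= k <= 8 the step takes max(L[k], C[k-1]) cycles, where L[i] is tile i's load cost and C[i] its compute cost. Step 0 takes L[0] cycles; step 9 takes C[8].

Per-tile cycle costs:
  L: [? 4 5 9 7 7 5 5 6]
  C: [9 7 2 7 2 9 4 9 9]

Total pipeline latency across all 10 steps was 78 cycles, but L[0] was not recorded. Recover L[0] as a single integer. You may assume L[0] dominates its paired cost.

L[0] = 7

step 0 = dur = L[0]=? = L[0]  (unknown; binding)
step 1 = dur = max(L[1]=4, C[0]=9) = 9
step 2 = dur = max(L[2]=5, C[1]=7) = 7
step 3 = dur = max(L[3]=9, C[2]=2) = 9
step 4 = dur = max(L[4]=7, C[3]=7) = 7
step 5 = dur = max(L[5]=7, C[4]=2) = 7
step 6 = dur = max(L[6]=5, C[5]=9) = 9
step 7 = dur = max(L[7]=5, C[6]=4) = 5
step 8 = dur = max(L[8]=6, C[7]=9) = 9
step 9 = dur = C[8]=9 = 9
sum of known step durations = 71
dur[0] = total - known = 78 - 71 = 7
L[0] is the binding max in step 0, so L[0] = dur[0] = 7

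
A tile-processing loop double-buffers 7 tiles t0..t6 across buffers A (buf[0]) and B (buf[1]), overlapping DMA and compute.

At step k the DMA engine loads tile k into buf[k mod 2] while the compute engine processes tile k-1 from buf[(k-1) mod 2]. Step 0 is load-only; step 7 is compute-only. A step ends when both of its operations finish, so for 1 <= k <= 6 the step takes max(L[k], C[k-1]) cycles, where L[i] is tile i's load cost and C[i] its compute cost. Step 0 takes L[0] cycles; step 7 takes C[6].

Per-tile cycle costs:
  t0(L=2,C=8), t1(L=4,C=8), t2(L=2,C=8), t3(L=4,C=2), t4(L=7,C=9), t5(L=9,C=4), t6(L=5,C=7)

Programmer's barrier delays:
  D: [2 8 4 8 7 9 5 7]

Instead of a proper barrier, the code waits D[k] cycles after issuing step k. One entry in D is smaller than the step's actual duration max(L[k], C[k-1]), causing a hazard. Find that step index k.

hazard at step 2

[0] required=L[0]=2=2 vs D=2 ok
[1] required=max(L[1]=4,C[0]=8)=8 vs D=8 ok
[2] required=max(L[2]=2,C[1]=8)=8 vs D=4 SHORT
[3] required=max(L[3]=4,C[2]=8)=8 vs D=8 ok
[4] required=max(L[4]=7,C[3]=2)=7 vs D=7 ok
[5] required=max(L[5]=9,C[4]=9)=9 vs D=9 ok
[6] required=max(L[6]=5,C[5]=4)=5 vs D=5 ok
[7] required=C[6]=7=7 vs D=7 ok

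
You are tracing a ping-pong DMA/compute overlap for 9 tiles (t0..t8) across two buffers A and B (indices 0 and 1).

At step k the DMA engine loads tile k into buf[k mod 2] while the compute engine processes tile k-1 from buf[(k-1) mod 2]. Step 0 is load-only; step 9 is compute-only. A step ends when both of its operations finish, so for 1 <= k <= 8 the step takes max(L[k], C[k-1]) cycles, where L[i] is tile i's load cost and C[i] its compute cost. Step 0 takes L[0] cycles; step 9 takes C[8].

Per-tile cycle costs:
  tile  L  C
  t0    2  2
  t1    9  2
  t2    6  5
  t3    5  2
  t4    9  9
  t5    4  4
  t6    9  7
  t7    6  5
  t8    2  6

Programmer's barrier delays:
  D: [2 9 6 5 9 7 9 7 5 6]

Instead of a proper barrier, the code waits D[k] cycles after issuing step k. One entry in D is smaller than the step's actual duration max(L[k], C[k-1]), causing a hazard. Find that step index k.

hazard at step 5

k=0 barrier L[0]=2→2c, D[0]=2 ok
k=1 barrier max(L[1]=9,C[0]=2)→9c, D[1]=9 ok
k=2 barrier max(L[2]=6,C[1]=2)→6c, D[2]=6 ok
k=3 barrier max(L[3]=5,C[2]=5)→5c, D[3]=5 ok
k=4 barrier max(L[4]=9,C[3]=2)→9c, D[4]=9 ok
k=5 barrier max(L[5]=4,C[4]=9)→9c, D[5]=7 SHORT
k=6 barrier max(L[6]=9,C[5]=4)→9c, D[6]=9 ok
k=7 barrier max(L[7]=6,C[6]=7)→7c, D[7]=7 ok
k=8 barrier max(L[8]=2,C[7]=5)→5c, D[8]=5 ok
k=9 barrier C[8]=6→6c, D[9]=6 ok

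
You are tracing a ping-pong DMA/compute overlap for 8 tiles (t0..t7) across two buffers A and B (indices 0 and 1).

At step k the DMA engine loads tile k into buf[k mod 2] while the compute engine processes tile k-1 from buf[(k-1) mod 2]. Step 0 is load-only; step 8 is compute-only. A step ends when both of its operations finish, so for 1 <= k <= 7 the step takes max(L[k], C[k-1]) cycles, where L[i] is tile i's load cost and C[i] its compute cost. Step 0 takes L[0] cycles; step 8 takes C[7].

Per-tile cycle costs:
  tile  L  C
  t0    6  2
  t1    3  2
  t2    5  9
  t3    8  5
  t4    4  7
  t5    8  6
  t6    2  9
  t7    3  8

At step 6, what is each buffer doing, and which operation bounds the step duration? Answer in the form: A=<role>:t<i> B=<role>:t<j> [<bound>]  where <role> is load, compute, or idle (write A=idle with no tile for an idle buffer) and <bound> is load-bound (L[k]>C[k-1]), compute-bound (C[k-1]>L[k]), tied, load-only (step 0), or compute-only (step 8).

step 6: A=load:t6 B=compute:t5 [compute-bound]

k=0 load=t0/6c comp=- wait=6 total=6
k=1 load=t1/3c comp=t0/2c wait=3 total=9
k=2 load=t2/5c comp=t1/2c wait=5 total=14
k=3 load=t3/8c comp=t2/9c wait=9 total=23
k=4 load=t4/4c comp=t3/5c wait=5 total=28
k=5 load=t5/8c comp=t4/7c wait=8 total=36
k=6 load=t6/2c comp=t5/6c wait=6 total=42
k=7 load=t7/3c comp=t6/9c wait=9 total=51
k=8 load=- comp=t7/8c wait=8 total=59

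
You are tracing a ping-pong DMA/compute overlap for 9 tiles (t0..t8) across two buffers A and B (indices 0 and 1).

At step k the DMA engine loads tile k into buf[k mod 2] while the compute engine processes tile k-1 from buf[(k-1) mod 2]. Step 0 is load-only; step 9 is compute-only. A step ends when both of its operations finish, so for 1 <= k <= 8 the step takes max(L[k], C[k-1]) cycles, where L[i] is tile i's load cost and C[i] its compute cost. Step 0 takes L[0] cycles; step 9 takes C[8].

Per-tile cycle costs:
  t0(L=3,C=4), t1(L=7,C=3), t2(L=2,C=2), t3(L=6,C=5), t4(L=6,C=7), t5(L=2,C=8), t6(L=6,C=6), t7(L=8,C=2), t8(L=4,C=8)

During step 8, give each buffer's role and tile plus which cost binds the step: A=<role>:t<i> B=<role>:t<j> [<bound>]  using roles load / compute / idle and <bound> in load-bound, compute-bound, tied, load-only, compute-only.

k=0 load=t0/3c comp=- wait=3 total=3
k=1 load=t1/7c comp=t0/4c wait=7 total=10
k=2 load=t2/2c comp=t1/3c wait=3 total=13
k=3 load=t3/6c comp=t2/2c wait=6 total=19
k=4 load=t4/6c comp=t3/5c wait=6 total=25
k=5 load=t5/2c comp=t4/7c wait=7 total=32
k=6 load=t6/6c comp=t5/8c wait=8 total=40
k=7 load=t7/8c comp=t6/6c wait=8 total=48
k=8 load=t8/4c comp=t7/2c wait=4 total=52
k=9 load=- comp=t8/8c wait=8 total=60

step 8: A=load:t8 B=compute:t7 [load-bound]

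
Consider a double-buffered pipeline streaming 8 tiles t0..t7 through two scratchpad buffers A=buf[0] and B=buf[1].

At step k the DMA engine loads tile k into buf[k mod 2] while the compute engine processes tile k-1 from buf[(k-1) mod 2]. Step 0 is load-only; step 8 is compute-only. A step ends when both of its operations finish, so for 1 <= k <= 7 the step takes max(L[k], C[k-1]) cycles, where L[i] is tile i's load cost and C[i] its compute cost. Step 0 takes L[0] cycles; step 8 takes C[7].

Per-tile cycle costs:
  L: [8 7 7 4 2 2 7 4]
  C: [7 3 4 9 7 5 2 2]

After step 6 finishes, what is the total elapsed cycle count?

[0] DMA t0→A (8c) ∥ CU idle ⇒ 8c, clock 8
[1] DMA t1→B (7c) ∥ CU A:t0 (7c) ⇒ 7c, clock 15
[2] DMA t2→A (7c) ∥ CU B:t1 (3c) ⇒ 7c, clock 22
[3] DMA t3→B (4c) ∥ CU A:t2 (4c) ⇒ 4c, clock 26
[4] DMA t4→A (2c) ∥ CU B:t3 (9c) ⇒ 9c, clock 35
[5] DMA t5→B (2c) ∥ CU A:t4 (7c) ⇒ 7c, clock 42
[6] DMA t6→A (7c) ∥ CU B:t5 (5c) ⇒ 7c, clock 49
[7] DMA t7→B (4c) ∥ CU A:t6 (2c) ⇒ 4c, clock 53
[8] DMA idle ∥ CU B:t7 (2c) ⇒ 2c, clock 55

end_cycle[6] = 49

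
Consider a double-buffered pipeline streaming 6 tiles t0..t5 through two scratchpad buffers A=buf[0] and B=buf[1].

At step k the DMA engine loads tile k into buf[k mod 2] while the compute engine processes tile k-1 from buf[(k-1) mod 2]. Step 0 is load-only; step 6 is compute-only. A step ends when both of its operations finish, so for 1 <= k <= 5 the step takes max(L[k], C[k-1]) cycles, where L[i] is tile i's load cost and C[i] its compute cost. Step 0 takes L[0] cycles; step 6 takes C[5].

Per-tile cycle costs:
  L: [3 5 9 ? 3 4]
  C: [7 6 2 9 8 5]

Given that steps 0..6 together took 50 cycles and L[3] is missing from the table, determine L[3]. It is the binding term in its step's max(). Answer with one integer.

L[3] = 9

step 0 = dur = L[0]=3 = 3
step 1 = dur = max(L[1]=5, C[0]=7) = 7
step 2 = dur = max(L[2]=9, C[1]=6) = 9
step 3 = dur = max(L[3]=?, C[2]=2) = L[3]  (unknown; binding)
step 4 = dur = max(L[4]=3, C[3]=9) = 9
step 5 = dur = max(L[5]=4, C[4]=8) = 8
step 6 = dur = C[5]=5 = 5
sum of known step durations = 41
dur[3] = total - known = 50 - 41 = 9
L[3] is the binding max in step 3, so L[3] = dur[3] = 9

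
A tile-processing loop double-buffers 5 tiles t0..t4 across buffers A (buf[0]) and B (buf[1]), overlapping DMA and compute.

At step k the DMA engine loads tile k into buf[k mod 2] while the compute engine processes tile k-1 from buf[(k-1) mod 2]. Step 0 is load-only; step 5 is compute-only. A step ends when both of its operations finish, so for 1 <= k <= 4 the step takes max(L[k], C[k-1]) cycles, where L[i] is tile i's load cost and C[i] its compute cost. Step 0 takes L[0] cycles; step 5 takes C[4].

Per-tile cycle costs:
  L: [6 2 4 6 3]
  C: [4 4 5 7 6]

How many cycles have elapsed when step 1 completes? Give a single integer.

end_cycle[1] = 10

  0. 6=6c; end=6; A:t0 B:-
  1. max(2,4)=4c; end=10; A:t0 B:t1
  2. max(4,4)=4c; end=14; A:t2 B:t1
  3. max(6,5)=6c; end=20; A:t2 B:t3
  4. max(3,7)=7c; end=27; A:t4 B:t3
  5. 6=6c; end=33; A:t4 B:t3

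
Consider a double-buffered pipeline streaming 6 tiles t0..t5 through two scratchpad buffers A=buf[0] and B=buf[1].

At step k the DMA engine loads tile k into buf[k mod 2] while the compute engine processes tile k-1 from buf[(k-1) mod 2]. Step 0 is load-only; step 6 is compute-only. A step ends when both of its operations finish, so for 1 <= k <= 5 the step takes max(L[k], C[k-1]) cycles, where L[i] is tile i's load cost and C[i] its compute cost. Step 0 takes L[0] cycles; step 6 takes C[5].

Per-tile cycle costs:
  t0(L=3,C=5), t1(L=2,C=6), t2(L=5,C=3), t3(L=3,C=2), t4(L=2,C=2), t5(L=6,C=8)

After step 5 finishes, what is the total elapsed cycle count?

end_cycle[5] = 25

k=0 load=t0/3c comp=- wait=3 total=3
k=1 load=t1/2c comp=t0/5c wait=5 total=8
k=2 load=t2/5c comp=t1/6c wait=6 total=14
k=3 load=t3/3c comp=t2/3c wait=3 total=17
k=4 load=t4/2c comp=t3/2c wait=2 total=19
k=5 load=t5/6c comp=t4/2c wait=6 total=25
k=6 load=- comp=t5/8c wait=8 total=33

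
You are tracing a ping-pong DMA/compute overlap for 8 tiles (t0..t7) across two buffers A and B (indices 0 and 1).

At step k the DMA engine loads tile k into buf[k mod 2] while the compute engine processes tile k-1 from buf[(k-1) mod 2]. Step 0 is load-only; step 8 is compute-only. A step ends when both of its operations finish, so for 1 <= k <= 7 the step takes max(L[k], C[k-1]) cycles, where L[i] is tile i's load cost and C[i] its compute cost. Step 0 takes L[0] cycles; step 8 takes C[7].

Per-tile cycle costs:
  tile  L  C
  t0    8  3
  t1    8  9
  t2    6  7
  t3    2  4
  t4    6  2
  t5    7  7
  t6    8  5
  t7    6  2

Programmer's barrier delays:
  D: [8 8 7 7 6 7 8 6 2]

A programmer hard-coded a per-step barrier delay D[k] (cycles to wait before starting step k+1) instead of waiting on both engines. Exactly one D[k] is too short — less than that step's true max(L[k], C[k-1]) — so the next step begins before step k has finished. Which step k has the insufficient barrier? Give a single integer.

k=0 barrier L[0]=8→8c, D[0]=8 ok
k=1 barrier max(L[1]=8,C[0]=3)→8c, D[1]=8 ok
k=2 barrier max(L[2]=6,C[1]=9)→9c, D[2]=7 SHORT
k=3 barrier max(L[3]=2,C[2]=7)→7c, D[3]=7 ok
k=4 barrier max(L[4]=6,C[3]=4)→6c, D[4]=6 ok
k=5 barrier max(L[5]=7,C[4]=2)→7c, D[5]=7 ok
k=6 barrier max(L[6]=8,C[5]=7)→8c, D[6]=8 ok
k=7 barrier max(L[7]=6,C[6]=5)→6c, D[7]=6 ok
k=8 barrier C[7]=2→2c, D[8]=2 ok

hazard at step 2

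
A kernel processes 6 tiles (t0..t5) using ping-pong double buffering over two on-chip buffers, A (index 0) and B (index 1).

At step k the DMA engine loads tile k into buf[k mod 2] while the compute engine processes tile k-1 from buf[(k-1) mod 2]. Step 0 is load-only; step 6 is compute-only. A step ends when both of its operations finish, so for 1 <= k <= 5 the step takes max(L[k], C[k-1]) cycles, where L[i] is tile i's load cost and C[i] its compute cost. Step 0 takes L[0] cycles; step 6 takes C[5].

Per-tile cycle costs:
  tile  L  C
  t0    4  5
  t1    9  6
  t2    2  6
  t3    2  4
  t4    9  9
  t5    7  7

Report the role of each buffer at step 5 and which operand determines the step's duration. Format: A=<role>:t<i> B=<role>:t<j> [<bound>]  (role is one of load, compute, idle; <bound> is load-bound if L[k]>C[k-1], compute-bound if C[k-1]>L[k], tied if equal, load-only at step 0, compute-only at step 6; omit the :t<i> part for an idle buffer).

k=0 load=t0/4c comp=- wait=4 total=4
k=1 load=t1/9c comp=t0/5c wait=9 total=13
k=2 load=t2/2c comp=t1/6c wait=6 total=19
k=3 load=t3/2c comp=t2/6c wait=6 total=25
k=4 load=t4/9c comp=t3/4c wait=9 total=34
k=5 load=t5/7c comp=t4/9c wait=9 total=43
k=6 load=- comp=t5/7c wait=7 total=50

step 5: A=compute:t4 B=load:t5 [compute-bound]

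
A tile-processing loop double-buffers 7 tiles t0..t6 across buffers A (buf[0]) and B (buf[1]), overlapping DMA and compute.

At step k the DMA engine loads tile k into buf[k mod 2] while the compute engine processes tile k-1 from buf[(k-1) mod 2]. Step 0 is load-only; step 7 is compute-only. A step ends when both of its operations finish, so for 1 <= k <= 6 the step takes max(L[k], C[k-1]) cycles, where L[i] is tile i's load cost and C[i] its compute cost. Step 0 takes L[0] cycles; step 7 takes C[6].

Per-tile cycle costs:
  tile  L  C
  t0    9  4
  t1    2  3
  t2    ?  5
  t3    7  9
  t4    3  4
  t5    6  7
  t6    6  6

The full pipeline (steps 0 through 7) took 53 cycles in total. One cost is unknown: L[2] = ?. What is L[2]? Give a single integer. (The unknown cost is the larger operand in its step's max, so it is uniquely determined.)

step 0 → dur = L[0]=9 = 9
step 1 → dur = max(L[1]=2, C[0]=4) = 4
step 2 → dur = max(L[2]=?, C[1]=3) = L[2]  (unknown; binding)
step 3 → dur = max(L[3]=7, C[2]=5) = 7
step 4 → dur = max(L[4]=3, C[3]=9) = 9
step 5 → dur = max(L[5]=6, C[4]=4) = 6
step 6 → dur = max(L[6]=6, C[5]=7) = 7
step 7 → dur = C[6]=6 = 6
sum of known step durations = 48
dur[2] = total - known = 53 - 48 = 5
L[2] is the binding max in step 2, so L[2] = dur[2] = 5

L[2] = 5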